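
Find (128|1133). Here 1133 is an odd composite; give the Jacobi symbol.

-1

Pull out 2^7: since 1133 ≡ 5 (mod 8), (2/1133) = -1, so (2/1133)^7 = -1.
Reached (1/1133) = 1. Collecting the sign flips along the way, the symbol is -1.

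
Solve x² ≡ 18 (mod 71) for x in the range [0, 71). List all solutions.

35, 36

Since 71 ≡ 3 (mod 4), a square root of 18 is 18^((71+1)/4) = 18^18 mod 71.
Repeated squaring: 18^2≡40, 18^4≡38, 18^8≡24, 18^16≡8 (mod 71).
18^18 = 18^(16+2) ≡ 36 (mod 71).
Check: 36² = 1296 ≡ 18 (mod 71). The two roots are 35 and 36.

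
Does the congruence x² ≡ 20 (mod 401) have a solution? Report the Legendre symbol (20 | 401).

Pull out 2^2: since 401 ≡ 1 (mod 8), (2/401) = +1, so (2/401)^2 = +1.
Reciprocity: 5 ≡ 1 and 401 ≡ 1 (mod 4), so (5/401) = +(401/5).
Reduce top mod 5: now compute (1/5).
Reached (1/5) = 1. Collecting the sign flips along the way, the symbol is +1.

1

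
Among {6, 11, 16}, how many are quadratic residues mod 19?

3

(6/19) = +1 → QR.
(11/19) = +1 → QR.
(16/19) = +1 → QR.
Total quadratic residues among the 3: 3.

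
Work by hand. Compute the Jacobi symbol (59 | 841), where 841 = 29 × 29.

1

Reciprocity: 59 ≡ 3 and 841 ≡ 1 (mod 4), so (59/841) = +(841/59).
Reduce top mod 59: now compute (15/59).
Reciprocity: 15 ≡ 3 and 59 ≡ 3 (mod 4), so (15/59) = −(59/15).
Reduce top mod 15: now compute (14/15).
Pull out 2: since 15 ≡ 7 (mod 8), (2/15) = +1.
Reciprocity: 7 ≡ 3 and 15 ≡ 3 (mod 4), so (7/15) = −(15/7).
Reduce top mod 7: now compute (1/7).
Reached (1/7) = 1. Collecting the sign flips along the way, the symbol is +1.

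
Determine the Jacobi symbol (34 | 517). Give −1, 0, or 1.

Pull out 2: since 517 ≡ 5 (mod 8), (2/517) = -1.
Reciprocity: 17 ≡ 1 and 517 ≡ 1 (mod 4), so (17/517) = +(517/17).
Reduce top mod 17: now compute (7/17).
Reciprocity: 7 ≡ 3 and 17 ≡ 1 (mod 4), so (7/17) = +(17/7).
Reduce top mod 7: now compute (3/7).
Reciprocity: 3 ≡ 3 and 7 ≡ 3 (mod 4), so (3/7) = −(7/3).
Reduce top mod 3: now compute (1/3).
Reached (1/3) = 1. Collecting the sign flips along the way, the symbol is +1.

1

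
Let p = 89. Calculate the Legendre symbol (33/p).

-1

Euler's criterion: (33/89) ≡ 33^44 (mod 89).
33^2 ≡ 21 (mod 89)
33^4 ≡ 85 (mod 89)
33^8 ≡ 16 (mod 89)
33^16 ≡ 78 (mod 89)
33^32 ≡ 32 (mod 89)
33^44 = 33^(32+8+4) ≡ 88 (mod 89).
Result is 88 ≡ −1, so (33/89) = −1.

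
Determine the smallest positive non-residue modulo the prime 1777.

(2/1777) = +1, so 2 is a residue.
(3/1777) = +1, so 3 is a residue.
(4/1777) = +1, so 4 is a residue.
(5/1777) = −1, so 5 is the smallest positive non-residue mod 1777.

5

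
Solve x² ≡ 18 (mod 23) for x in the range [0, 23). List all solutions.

Since 23 ≡ 3 (mod 4), a square root of 18 is 18^((23+1)/4) = 18^6 mod 23.
Repeated squaring: 18^2≡2, 18^4≡4 (mod 23).
18^6 = 18^(4+2) ≡ 8 (mod 23).
Check: 8² = 64 ≡ 18 (mod 23). The two roots are 8 and 15.

8, 15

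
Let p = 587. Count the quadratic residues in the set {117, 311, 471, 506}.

1

(117/587) = -1 → non-residue.
(311/587) = +1 → QR.
(471/587) = -1 → non-residue.
(506/587) = -1 → non-residue.
Total quadratic residues among the 4: 1.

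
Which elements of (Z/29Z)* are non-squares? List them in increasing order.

Square k = 1,…,14 (k and 29−k give the same square):
1²=1, 2²=4, 3²=9, 4²=16, 5²=25, 6²≡7, 7²≡20, 8²≡6, 9²≡23, 10²≡13, 11²≡5, 12²≡28, 13²≡24, 14²≡22 (mod 29).
The residues are {1, 4, 5, 6, 7, 9, 13, 16, 20, 22, 23, 24, 25, 28}; the non-residues are the remaining 14 nonzero classes.

2 3 8 10 11 12 14 15 17 18 19 21 26 27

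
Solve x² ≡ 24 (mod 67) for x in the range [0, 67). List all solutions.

Since 67 ≡ 3 (mod 4), a square root of 24 is 24^((67+1)/4) = 24^17 mod 67.
Repeated squaring: 24^2≡40, 24^4≡59, 24^8≡64, 24^16≡9 (mod 67).
24^17 = 24^(16+1) ≡ 15 (mod 67).
Check: 15² = 225 ≡ 24 (mod 67). The two roots are 15 and 52.

15, 52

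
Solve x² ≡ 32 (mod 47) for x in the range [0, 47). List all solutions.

Since 47 ≡ 3 (mod 4), a square root of 32 is 32^((47+1)/4) = 32^12 mod 47.
Repeated squaring: 32^2≡37, 32^4≡6, 32^8≡36 (mod 47).
32^12 = 32^(8+4) ≡ 28 (mod 47).
Check: 28² = 784 ≡ 32 (mod 47). The two roots are 19 and 28.

19, 28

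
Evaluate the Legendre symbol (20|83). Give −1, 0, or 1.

-1

Euler's criterion: (20/83) ≡ 20^41 (mod 83).
20^2 ≡ 68 (mod 83)
20^4 ≡ 59 (mod 83)
20^8 ≡ 78 (mod 83)
20^16 ≡ 25 (mod 83)
20^32 ≡ 44 (mod 83)
20^41 = 20^(32+8+1) ≡ 82 (mod 83).
Result is 82 ≡ −1, so (20/83) = −1.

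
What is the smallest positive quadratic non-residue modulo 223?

3

(2/223) = +1, so 2 is a residue.
(3/223) = −1, so 3 is the smallest positive non-residue mod 223.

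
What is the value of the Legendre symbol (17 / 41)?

-1

Reciprocity: 17 ≡ 1 and 41 ≡ 1 (mod 4), so (17/41) = +(41/17).
Reduce top mod 17: now compute (7/17).
Reciprocity: 7 ≡ 3 and 17 ≡ 1 (mod 4), so (7/17) = +(17/7).
Reduce top mod 7: now compute (3/7).
Reciprocity: 3 ≡ 3 and 7 ≡ 3 (mod 4), so (3/7) = −(7/3).
Reduce top mod 3: now compute (1/3).
Reached (1/3) = 1. Collecting the sign flips along the way, the symbol is -1.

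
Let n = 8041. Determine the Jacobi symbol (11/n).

0

Reciprocity: 11 ≡ 3 and 8041 ≡ 1 (mod 4), so (11/8041) = +(8041/11).
Reduce top mod 11: now compute (0/11).
Top reduces to 0: gcd > 1, so the symbol is 0.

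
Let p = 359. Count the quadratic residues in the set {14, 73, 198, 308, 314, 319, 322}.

2

(14/359) = -1 → non-residue.
(73/359) = +1 → QR.
(198/359) = +1 → QR.
(308/359) = -1 → non-residue.
(314/359) = -1 → non-residue.
(319/359) = -1 → non-residue.
(322/359) = -1 → non-residue.
Total quadratic residues among the 7: 2.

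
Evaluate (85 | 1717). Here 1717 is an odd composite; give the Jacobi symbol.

0

Reciprocity: 85 ≡ 1 and 1717 ≡ 1 (mod 4), so (85/1717) = +(1717/85).
Reduce top mod 85: now compute (17/85).
Reciprocity: 17 ≡ 1 and 85 ≡ 1 (mod 4), so (17/85) = +(85/17).
Reduce top mod 17: now compute (0/17).
Top reduces to 0: gcd > 1, so the symbol is 0.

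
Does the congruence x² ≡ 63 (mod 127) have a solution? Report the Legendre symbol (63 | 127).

Reciprocity: 63 ≡ 3 and 127 ≡ 3 (mod 4), so (63/127) = −(127/63).
Reduce top mod 63: now compute (1/63).
Reached (1/63) = 1. Collecting the sign flips along the way, the symbol is -1.

-1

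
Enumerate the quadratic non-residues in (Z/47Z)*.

Square k = 1,…,23 (k and 47−k give the same square):
1²=1, 2²=4, 3²=9, 4²=16, 5²=25, 6²=36, 7²≡2, 8²≡17, 9²≡34, 10²≡6, 11²≡27, 12²≡3, 13²≡28, 14²≡8, 15²≡37, 16²≡21, 17²≡7, 18²≡42, 19²≡32, 20²≡24, 21²≡18, 22²≡14, 23²≡12 (mod 47).
The residues are {1, 2, 3, 4, 6, 7, 8, 9, 12, 14, 16, 17, 18, 21, 24, 25, 27, 28, 32, 34, 36, 37, 42}; the non-residues are the remaining 23 nonzero classes.

5, 10, 11, 13, 15, 19, 20, 22, 23, 26, 29, 30, 31, 33, 35, 38, 39, 40, 41, 43, 44, 45, 46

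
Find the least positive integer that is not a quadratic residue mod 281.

3

(2/281) = +1, so 2 is a residue.
(3/281) = −1, so 3 is the smallest positive non-residue mod 281.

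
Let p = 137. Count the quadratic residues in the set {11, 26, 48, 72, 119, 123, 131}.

4

(11/137) = +1 → QR.
(26/137) = -1 → non-residue.
(48/137) = -1 → non-residue.
(72/137) = +1 → QR.
(119/137) = +1 → QR.
(123/137) = +1 → QR.
(131/137) = -1 → non-residue.
Total quadratic residues among the 7: 4.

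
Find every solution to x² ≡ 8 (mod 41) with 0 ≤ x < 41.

7, 34

41 ≡ 1 (mod 4), so we find a root by search.
Trying successive values, 7² = 49 ≡ 8 (mod 41). The other root is 41 − 7 = 34.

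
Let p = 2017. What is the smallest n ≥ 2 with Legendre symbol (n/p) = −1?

5

(2/2017) = +1, so 2 is a residue.
(3/2017) = +1, so 3 is a residue.
(4/2017) = +1, so 4 is a residue.
(5/2017) = −1, so 5 is the smallest positive non-residue mod 2017.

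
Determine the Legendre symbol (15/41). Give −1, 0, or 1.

-1

Reciprocity: 15 ≡ 3 and 41 ≡ 1 (mod 4), so (15/41) = +(41/15).
Reduce top mod 15: now compute (11/15).
Reciprocity: 11 ≡ 3 and 15 ≡ 3 (mod 4), so (11/15) = −(15/11).
Reduce top mod 11: now compute (4/11).
Pull out 2^2: since 11 ≡ 3 (mod 8), (2/11) = -1, so (2/11)^2 = +1.
Reached (1/11) = 1. Collecting the sign flips along the way, the symbol is -1.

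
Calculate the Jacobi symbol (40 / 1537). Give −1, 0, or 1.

-1

Pull out 2^3: since 1537 ≡ 1 (mod 8), (2/1537) = +1, so (2/1537)^3 = +1.
Reciprocity: 5 ≡ 1 and 1537 ≡ 1 (mod 4), so (5/1537) = +(1537/5).
Reduce top mod 5: now compute (2/5).
Pull out 2: since 5 ≡ 5 (mod 8), (2/5) = -1.
Reached (1/5) = 1. Collecting the sign flips along the way, the symbol is -1.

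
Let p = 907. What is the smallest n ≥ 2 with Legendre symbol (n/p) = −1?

(2/907) = −1, so 2 is the smallest positive non-residue mod 907.

2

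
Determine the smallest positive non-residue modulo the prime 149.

2

(2/149) = −1, so 2 is the smallest positive non-residue mod 149.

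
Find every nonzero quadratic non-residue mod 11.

2, 6, 7, 8, 10

Square k = 1,…,5 (k and 11−k give the same square):
1²=1, 2²=4, 3²=9, 4²≡5, 5²≡3 (mod 11).
The residues are {1, 3, 4, 5, 9}; the non-residues are the remaining 5 nonzero classes.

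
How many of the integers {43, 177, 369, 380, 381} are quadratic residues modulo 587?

(43/587) = +1 → QR.
(177/587) = +1 → QR.
(369/587) = -1 → non-residue.
(380/587) = +1 → QR.
(381/587) = -1 → non-residue.
Total quadratic residues among the 5: 3.

3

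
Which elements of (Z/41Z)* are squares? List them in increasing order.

Square k = 1,…,20 (k and 41−k give the same square):
1²=1, 2²=4, 3²=9, 4²=16, 5²=25, 6²=36, 7²≡8, 8²≡23, 9²≡40, 10²≡18, 11²≡39, 12²≡21, 13²≡5, 14²≡32, 15²≡20, 16²≡10, 17²≡2, 18²≡37, 19²≡33, 20²≡31 (mod 41).
So the quadratic residues mod 41 are {1, 2, 4, 5, 8, 9, 10, 16, 18, 20, 21, 23, 25, 31, 32, 33, 36, 37, 39, 40}.

1,2,4,5,8,9,10,16,18,20,21,23,25,31,32,33,36,37,39,40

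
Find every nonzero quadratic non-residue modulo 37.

2,5,6,8,13,14,15,17,18,19,20,22,23,24,29,31,32,35

Square k = 1,…,18 (k and 37−k give the same square):
1²=1, 2²=4, 3²=9, 4²=16, 5²=25, 6²=36, 7²≡12, 8²≡27, 9²≡7, 10²≡26, 11²≡10, 12²≡33, 13²≡21, 14²≡11, 15²≡3, 16²≡34, 17²≡30, 18²≡28 (mod 37).
The residues are {1, 3, 4, 7, 9, 10, 11, 12, 16, 21, 25, 26, 27, 28, 30, 33, 34, 36}; the non-residues are the remaining 18 nonzero classes.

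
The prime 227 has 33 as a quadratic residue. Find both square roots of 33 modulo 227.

Since 227 ≡ 3 (mod 4), a square root of 33 is 33^((227+1)/4) = 33^57 mod 227.
Repeated squaring: 33^2≡181, 33^4≡73, 33^8≡108, 33^16≡87, 33^32≡78 (mod 227).
33^57 = 33^(32+16+8+1) ≡ 43 (mod 227).
Check: 43² = 1849 ≡ 33 (mod 227). The two roots are 43 and 184.

43, 184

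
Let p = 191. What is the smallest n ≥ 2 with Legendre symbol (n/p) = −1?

7

(2/191) = +1, so 2 is a residue.
(3/191) = +1, so 3 is a residue.
(4/191) = +1, so 4 is a residue.
(5/191) = +1, so 5 is a residue.
(6/191) = +1, so 6 is a residue.
(7/191) = −1, so 7 is the smallest positive non-residue mod 191.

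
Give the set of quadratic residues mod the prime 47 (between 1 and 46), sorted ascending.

Square k = 1,…,23 (k and 47−k give the same square):
1²=1, 2²=4, 3²=9, 4²=16, 5²=25, 6²=36, 7²≡2, 8²≡17, 9²≡34, 10²≡6, 11²≡27, 12²≡3, 13²≡28, 14²≡8, 15²≡37, 16²≡21, 17²≡7, 18²≡42, 19²≡32, 20²≡24, 21²≡18, 22²≡14, 23²≡12 (mod 47).
So the quadratic residues mod 47 are {1, 2, 3, 4, 6, 7, 8, 9, 12, 14, 16, 17, 18, 21, 24, 25, 27, 28, 32, 34, 36, 37, 42}.

1,2,3,4,6,7,8,9,12,14,16,17,18,21,24,25,27,28,32,34,36,37,42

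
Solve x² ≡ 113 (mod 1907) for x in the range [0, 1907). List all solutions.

Since 1907 ≡ 3 (mod 4), a square root of 113 is 113^((1907+1)/4) = 113^477 mod 1907.
Repeated squaring: 113^2≡1327, 113^4≡768, 113^8≡561, 113^16≡66, 113^32≡542, 113^64≡86, 113^128≡1675, 113^256≡428 (mod 1907).
113^477 = 113^(256+128+64+16+8+4+1) ≡ 175 (mod 1907).
Check: 175² = 30625 ≡ 113 (mod 1907). The two roots are 175 and 1732.

175, 1732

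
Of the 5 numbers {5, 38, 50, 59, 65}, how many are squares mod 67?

2

(5/67) = -1 → non-residue.
(38/67) = -1 → non-residue.
(50/67) = -1 → non-residue.
(59/67) = +1 → QR.
(65/67) = +1 → QR.
Total quadratic residues among the 5: 2.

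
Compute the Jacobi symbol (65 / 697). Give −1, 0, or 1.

1

Reciprocity: 65 ≡ 1 and 697 ≡ 1 (mod 4), so (65/697) = +(697/65).
Reduce top mod 65: now compute (47/65).
Reciprocity: 47 ≡ 3 and 65 ≡ 1 (mod 4), so (47/65) = +(65/47).
Reduce top mod 47: now compute (18/47).
Pull out 2: since 47 ≡ 7 (mod 8), (2/47) = +1.
Reciprocity: 9 ≡ 1 and 47 ≡ 3 (mod 4), so (9/47) = +(47/9).
Reduce top mod 9: now compute (2/9).
Pull out 2: since 9 ≡ 1 (mod 8), (2/9) = +1.
Reached (1/9) = 1. Collecting the sign flips along the way, the symbol is +1.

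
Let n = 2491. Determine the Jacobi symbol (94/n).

0

Pull out 2: since 2491 ≡ 3 (mod 8), (2/2491) = -1.
Reciprocity: 47 ≡ 3 and 2491 ≡ 3 (mod 4), so (47/2491) = −(2491/47).
Reduce top mod 47: now compute (0/47).
Top reduces to 0: gcd > 1, so the symbol is 0.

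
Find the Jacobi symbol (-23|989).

0

First reduce: -23 ≡ 966 (mod 989).
Pull out 2: since 989 ≡ 5 (mod 8), (2/989) = -1.
Reciprocity: 483 ≡ 3 and 989 ≡ 1 (mod 4), so (483/989) = +(989/483).
Reduce top mod 483: now compute (23/483).
Reciprocity: 23 ≡ 3 and 483 ≡ 3 (mod 4), so (23/483) = −(483/23).
Reduce top mod 23: now compute (0/23).
Top reduces to 0: gcd > 1, so the symbol is 0.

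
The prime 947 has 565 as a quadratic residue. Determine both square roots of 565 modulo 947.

Since 947 ≡ 3 (mod 4), a square root of 565 is 565^((947+1)/4) = 565^237 mod 947.
Repeated squaring: 565^2≡86, 565^4≡767, 565^8≡202, 565^16≡83, 565^32≡260, 565^64≡363, 565^128≡136 (mod 947).
565^237 = 565^(128+64+32+8+4+1) ≡ 264 (mod 947).
Check: 264² = 69696 ≡ 565 (mod 947). The two roots are 264 and 683.

264, 683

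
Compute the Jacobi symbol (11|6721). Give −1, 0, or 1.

0

Reciprocity: 11 ≡ 3 and 6721 ≡ 1 (mod 4), so (11/6721) = +(6721/11).
Reduce top mod 11: now compute (0/11).
Top reduces to 0: gcd > 1, so the symbol is 0.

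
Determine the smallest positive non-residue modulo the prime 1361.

3

(2/1361) = +1, so 2 is a residue.
(3/1361) = −1, so 3 is the smallest positive non-residue mod 1361.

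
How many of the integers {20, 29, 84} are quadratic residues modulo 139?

(20/139) = +1 → QR.
(29/139) = +1 → QR.
(84/139) = -1 → non-residue.
Total quadratic residues among the 3: 2.

2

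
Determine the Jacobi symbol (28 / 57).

1

Pull out 2^2: since 57 ≡ 1 (mod 8), (2/57) = +1, so (2/57)^2 = +1.
Reciprocity: 7 ≡ 3 and 57 ≡ 1 (mod 4), so (7/57) = +(57/7).
Reduce top mod 7: now compute (1/7).
Reached (1/7) = 1. Collecting the sign flips along the way, the symbol is +1.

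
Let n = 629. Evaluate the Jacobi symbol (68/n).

0

Pull out 2^2: since 629 ≡ 5 (mod 8), (2/629) = -1, so (2/629)^2 = +1.
Reciprocity: 17 ≡ 1 and 629 ≡ 1 (mod 4), so (17/629) = +(629/17).
Reduce top mod 17: now compute (0/17).
Top reduces to 0: gcd > 1, so the symbol is 0.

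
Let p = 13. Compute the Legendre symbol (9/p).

Reciprocity: 9 ≡ 1 and 13 ≡ 1 (mod 4), so (9/13) = +(13/9).
Reduce top mod 9: now compute (4/9).
Pull out 2^2: since 9 ≡ 1 (mod 8), (2/9) = +1, so (2/9)^2 = +1.
Reached (1/9) = 1. Collecting the sign flips along the way, the symbol is +1.

1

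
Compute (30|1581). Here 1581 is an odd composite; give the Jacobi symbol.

Pull out 2: since 1581 ≡ 5 (mod 8), (2/1581) = -1.
Reciprocity: 15 ≡ 3 and 1581 ≡ 1 (mod 4), so (15/1581) = +(1581/15).
Reduce top mod 15: now compute (6/15).
Pull out 2: since 15 ≡ 7 (mod 8), (2/15) = +1.
Reciprocity: 3 ≡ 3 and 15 ≡ 3 (mod 4), so (3/15) = −(15/3).
Reduce top mod 3: now compute (0/3).
Top reduces to 0: gcd > 1, so the symbol is 0.

0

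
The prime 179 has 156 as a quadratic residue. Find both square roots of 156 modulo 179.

Since 179 ≡ 3 (mod 4), a square root of 156 is 156^((179+1)/4) = 156^45 mod 179.
Repeated squaring: 156^2≡171, 156^4≡64, 156^8≡158, 156^16≡83, 156^32≡87 (mod 179).
156^45 = 156^(32+8+4+1) ≡ 48 (mod 179).
Check: 48² = 2304 ≡ 156 (mod 179). The two roots are 48 and 131.

48, 131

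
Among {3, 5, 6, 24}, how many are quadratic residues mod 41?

(3/41) = -1 → non-residue.
(5/41) = +1 → QR.
(6/41) = -1 → non-residue.
(24/41) = -1 → non-residue.
Total quadratic residues among the 4: 1.

1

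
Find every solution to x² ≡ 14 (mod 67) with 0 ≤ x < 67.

Since 67 ≡ 3 (mod 4), a square root of 14 is 14^((67+1)/4) = 14^17 mod 67.
Repeated squaring: 14^2≡62, 14^4≡25, 14^8≡22, 14^16≡15 (mod 67).
14^17 = 14^(16+1) ≡ 9 (mod 67).
Check: 9² = 81 ≡ 14 (mod 67). The two roots are 9 and 58.

9, 58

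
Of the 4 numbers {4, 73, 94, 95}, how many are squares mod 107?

1

(4/107) = +1 → QR.
(73/107) = -1 → non-residue.
(94/107) = -1 → non-residue.
(95/107) = -1 → non-residue.
Total quadratic residues among the 4: 1.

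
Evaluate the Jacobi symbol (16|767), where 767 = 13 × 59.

1

Pull out 2^4: since 767 ≡ 7 (mod 8), (2/767) = +1, so (2/767)^4 = +1.
Reached (1/767) = 1. Collecting the sign flips along the way, the symbol is +1.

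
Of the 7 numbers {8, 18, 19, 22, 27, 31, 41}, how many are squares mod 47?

3

(8/47) = +1 → QR.
(18/47) = +1 → QR.
(19/47) = -1 → non-residue.
(22/47) = -1 → non-residue.
(27/47) = +1 → QR.
(31/47) = -1 → non-residue.
(41/47) = -1 → non-residue.
Total quadratic residues among the 7: 3.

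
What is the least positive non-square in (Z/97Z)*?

5

(2/97) = +1, so 2 is a residue.
(3/97) = +1, so 3 is a residue.
(4/97) = +1, so 4 is a residue.
(5/97) = −1, so 5 is the smallest positive non-residue mod 97.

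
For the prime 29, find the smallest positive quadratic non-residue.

(2/29) = −1, so 2 is the smallest positive non-residue mod 29.

2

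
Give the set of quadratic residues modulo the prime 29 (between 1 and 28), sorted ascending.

1,4,5,6,7,9,13,16,20,22,23,24,25,28

Square k = 1,…,14 (k and 29−k give the same square):
1²=1, 2²=4, 3²=9, 4²=16, 5²=25, 6²≡7, 7²≡20, 8²≡6, 9²≡23, 10²≡13, 11²≡5, 12²≡28, 13²≡24, 14²≡22 (mod 29).
So the quadratic residues mod 29 are {1, 4, 5, 6, 7, 9, 13, 16, 20, 22, 23, 24, 25, 28}.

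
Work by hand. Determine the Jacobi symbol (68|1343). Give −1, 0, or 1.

0

Pull out 2^2: since 1343 ≡ 7 (mod 8), (2/1343) = +1, so (2/1343)^2 = +1.
Reciprocity: 17 ≡ 1 and 1343 ≡ 3 (mod 4), so (17/1343) = +(1343/17).
Reduce top mod 17: now compute (0/17).
Top reduces to 0: gcd > 1, so the symbol is 0.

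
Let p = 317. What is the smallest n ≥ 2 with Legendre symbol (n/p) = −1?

2

(2/317) = −1, so 2 is the smallest positive non-residue mod 317.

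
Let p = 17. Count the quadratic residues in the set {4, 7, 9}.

2

(4/17) = +1 → QR.
(7/17) = -1 → non-residue.
(9/17) = +1 → QR.
Total quadratic residues among the 3: 2.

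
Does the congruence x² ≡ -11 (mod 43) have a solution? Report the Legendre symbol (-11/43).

First reduce: -11 ≡ 32 (mod 43).
Pull out 2^5: since 43 ≡ 3 (mod 8), (2/43) = -1, so (2/43)^5 = -1.
Reached (1/43) = 1. Collecting the sign flips along the way, the symbol is -1.

-1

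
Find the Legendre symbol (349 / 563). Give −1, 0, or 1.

Euler's criterion: (349/563) ≡ 349^281 (mod 563).
349^2 ≡ 193 (mod 563)
349^4 ≡ 91 (mod 563)
349^8 ≡ 399 (mod 563)
349^16 ≡ 435 (mod 563)
349^32 ≡ 57 (mod 563)
349^64 ≡ 434 (mod 563)
349^128 ≡ 314 (mod 563)
349^256 ≡ 71 (mod 563)
349^281 = 349^(256+16+8+1) ≡ 1 (mod 563).
Result is 1, so (349/563) = 1.

1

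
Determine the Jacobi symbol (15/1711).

Reciprocity: 15 ≡ 3 and 1711 ≡ 3 (mod 4), so (15/1711) = −(1711/15).
Reduce top mod 15: now compute (1/15).
Reached (1/15) = 1. Collecting the sign flips along the way, the symbol is -1.

-1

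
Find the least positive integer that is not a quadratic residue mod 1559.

17

(2/1559) = +1, so 2 is a residue.
(3/1559) = +1, so 3 is a residue.
(4/1559) = +1, so 4 is a residue.
(5/1559) = +1, so 5 is a residue.
(6/1559) = +1, so 6 is a residue.
(7/1559) = +1, so 7 is a residue.
(8/1559) = +1, so 8 is a residue.
(9/1559) = +1, so 9 is a residue.
(10/1559) = +1, so 10 is a residue.
(11/1559) = +1, so 11 is a residue.
(12/1559) = +1, so 12 is a residue.
(13/1559) = +1, so 13 is a residue.
(14/1559) = +1, so 14 is a residue.
(15/1559) = +1, so 15 is a residue.
(16/1559) = +1, so 16 is a residue.
(17/1559) = −1, so 17 is the smallest positive non-residue mod 1559.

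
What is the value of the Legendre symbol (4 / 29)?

1

Pull out 2^2: since 29 ≡ 5 (mod 8), (2/29) = -1, so (2/29)^2 = +1.
Reached (1/29) = 1. Collecting the sign flips along the way, the symbol is +1.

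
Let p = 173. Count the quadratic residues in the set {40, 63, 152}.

2

(40/173) = +1 → QR.
(63/173) = -1 → non-residue.
(152/173) = +1 → QR.
Total quadratic residues among the 3: 2.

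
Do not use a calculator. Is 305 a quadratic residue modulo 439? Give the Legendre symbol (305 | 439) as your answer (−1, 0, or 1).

Reciprocity: 305 ≡ 1 and 439 ≡ 3 (mod 4), so (305/439) = +(439/305).
Reduce top mod 305: now compute (134/305).
Pull out 2: since 305 ≡ 1 (mod 8), (2/305) = +1.
Reciprocity: 67 ≡ 3 and 305 ≡ 1 (mod 4), so (67/305) = +(305/67).
Reduce top mod 67: now compute (37/67).
Reciprocity: 37 ≡ 1 and 67 ≡ 3 (mod 4), so (37/67) = +(67/37).
Reduce top mod 37: now compute (30/37).
Pull out 2: since 37 ≡ 5 (mod 8), (2/37) = -1.
Reciprocity: 15 ≡ 3 and 37 ≡ 1 (mod 4), so (15/37) = +(37/15).
Reduce top mod 15: now compute (7/15).
Reciprocity: 7 ≡ 3 and 15 ≡ 3 (mod 4), so (7/15) = −(15/7).
Reduce top mod 7: now compute (1/7).
Reached (1/7) = 1. Collecting the sign flips along the way, the symbol is +1.

1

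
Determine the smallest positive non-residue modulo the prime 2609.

(2/2609) = +1, so 2 is a residue.
(3/2609) = −1, so 3 is the smallest positive non-residue mod 2609.

3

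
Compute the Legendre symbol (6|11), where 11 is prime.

-1

Pull out 2: since 11 ≡ 3 (mod 8), (2/11) = -1.
Reciprocity: 3 ≡ 3 and 11 ≡ 3 (mod 4), so (3/11) = −(11/3).
Reduce top mod 3: now compute (2/3).
Pull out 2: since 3 ≡ 3 (mod 8), (2/3) = -1.
Reached (1/3) = 1. Collecting the sign flips along the way, the symbol is -1.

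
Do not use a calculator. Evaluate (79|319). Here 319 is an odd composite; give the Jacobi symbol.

Reciprocity: 79 ≡ 3 and 319 ≡ 3 (mod 4), so (79/319) = −(319/79).
Reduce top mod 79: now compute (3/79).
Reciprocity: 3 ≡ 3 and 79 ≡ 3 (mod 4), so (3/79) = −(79/3).
Reduce top mod 3: now compute (1/3).
Reached (1/3) = 1. Collecting the sign flips along the way, the symbol is +1.

1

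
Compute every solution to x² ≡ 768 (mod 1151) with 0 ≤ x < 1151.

466, 685

Since 1151 ≡ 3 (mod 4), a square root of 768 is 768^((1151+1)/4) = 768^288 mod 1151.
Repeated squaring: 768^2≡512, 768^4≡867, 768^8≡86, 768^16≡490, 768^32≡692, 768^64≡48, 768^128≡2, 768^256≡4 (mod 1151).
768^288 = 768^(256+32) ≡ 466 (mod 1151).
Check: 466² = 217156 ≡ 768 (mod 1151). The two roots are 466 and 685.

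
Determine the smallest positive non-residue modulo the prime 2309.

2

(2/2309) = −1, so 2 is the smallest positive non-residue mod 2309.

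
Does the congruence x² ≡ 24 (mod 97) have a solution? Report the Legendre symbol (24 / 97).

Euler's criterion: (24/97) ≡ 24^48 (mod 97).
24^2 ≡ 91 (mod 97)
24^4 ≡ 36 (mod 97)
24^8 ≡ 35 (mod 97)
24^16 ≡ 61 (mod 97)
24^32 ≡ 35 (mod 97)
24^48 = 24^(32+16) ≡ 1 (mod 97).
Result is 1, so (24/97) = 1.

1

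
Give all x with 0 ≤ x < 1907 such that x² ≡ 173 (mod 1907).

Since 1907 ≡ 3 (mod 4), a square root of 173 is 173^((1907+1)/4) = 173^477 mod 1907.
Repeated squaring: 173^2≡1324, 173^4≡443, 173^8≡1735, 173^16≡979, 173^32≡1127, 173^64≡67, 173^128≡675, 173^256≡1759 (mod 1907).
173^477 = 173^(256+128+64+16+8+4+1) ≡ 158 (mod 1907).
Check: 158² = 24964 ≡ 173 (mod 1907). The two roots are 158 and 1749.

158, 1749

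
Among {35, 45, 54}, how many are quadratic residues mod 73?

(35/73) = +1 → QR.
(45/73) = -1 → non-residue.
(54/73) = +1 → QR.
Total quadratic residues among the 3: 2.

2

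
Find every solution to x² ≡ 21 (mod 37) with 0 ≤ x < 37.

37 ≡ 1 (mod 4), so we find a root by search.
Trying successive values, 13² = 169 ≡ 21 (mod 37). The other root is 37 − 13 = 24.

13, 24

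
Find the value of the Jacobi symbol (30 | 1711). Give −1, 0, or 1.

Pull out 2: since 1711 ≡ 7 (mod 8), (2/1711) = +1.
Reciprocity: 15 ≡ 3 and 1711 ≡ 3 (mod 4), so (15/1711) = −(1711/15).
Reduce top mod 15: now compute (1/15).
Reached (1/15) = 1. Collecting the sign flips along the way, the symbol is -1.

-1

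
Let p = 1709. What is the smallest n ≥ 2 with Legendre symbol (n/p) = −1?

(2/1709) = −1, so 2 is the smallest positive non-residue mod 1709.

2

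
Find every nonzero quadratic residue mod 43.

1, 4, 6, 9, 10, 11, 13, 14, 15, 16, 17, 21, 23, 24, 25, 31, 35, 36, 38, 40, 41

Square k = 1,…,21 (k and 43−k give the same square):
1²=1, 2²=4, 3²=9, 4²=16, 5²=25, 6²=36, 7²≡6, 8²≡21, 9²≡38, 10²≡14, 11²≡35, 12²≡15, 13²≡40, 14²≡24, 15²≡10, 16²≡41, 17²≡31, 18²≡23, 19²≡17, 20²≡13, 21²≡11 (mod 43).
So the quadratic residues mod 43 are {1, 4, 6, 9, 10, 11, 13, 14, 15, 16, 17, 21, 23, 24, 25, 31, 35, 36, 38, 40, 41}.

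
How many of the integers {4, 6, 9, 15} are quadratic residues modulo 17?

(4/17) = +1 → QR.
(6/17) = -1 → non-residue.
(9/17) = +1 → QR.
(15/17) = +1 → QR.
Total quadratic residues among the 4: 3.

3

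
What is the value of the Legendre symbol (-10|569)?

First reduce: -10 ≡ 559 (mod 569).
Reciprocity: 559 ≡ 3 and 569 ≡ 1 (mod 4), so (559/569) = +(569/559).
Reduce top mod 559: now compute (10/559).
Pull out 2: since 559 ≡ 7 (mod 8), (2/559) = +1.
Reciprocity: 5 ≡ 1 and 559 ≡ 3 (mod 4), so (5/559) = +(559/5).
Reduce top mod 5: now compute (4/5).
Pull out 2^2: since 5 ≡ 5 (mod 8), (2/5) = -1, so (2/5)^2 = +1.
Reached (1/5) = 1. Collecting the sign flips along the way, the symbol is +1.

1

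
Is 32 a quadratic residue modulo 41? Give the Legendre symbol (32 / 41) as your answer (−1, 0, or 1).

1

Euler's criterion: (32/41) ≡ 32^20 (mod 41).
32^2 ≡ 40 (mod 41)
32^4 ≡ 1 (mod 41)
32^8 ≡ 1 (mod 41)
32^16 ≡ 1 (mod 41)
32^20 = 32^(16+4) ≡ 1 (mod 41).
Result is 1, so (32/41) = 1.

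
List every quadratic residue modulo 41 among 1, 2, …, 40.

Square k = 1,…,20 (k and 41−k give the same square):
1²=1, 2²=4, 3²=9, 4²=16, 5²=25, 6²=36, 7²≡8, 8²≡23, 9²≡40, 10²≡18, 11²≡39, 12²≡21, 13²≡5, 14²≡32, 15²≡20, 16²≡10, 17²≡2, 18²≡37, 19²≡33, 20²≡31 (mod 41).
So the quadratic residues mod 41 are {1, 2, 4, 5, 8, 9, 10, 16, 18, 20, 21, 23, 25, 31, 32, 33, 36, 37, 39, 40}.

1 2 4 5 8 9 10 16 18 20 21 23 25 31 32 33 36 37 39 40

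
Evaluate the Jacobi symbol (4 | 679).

Pull out 2^2: since 679 ≡ 7 (mod 8), (2/679) = +1, so (2/679)^2 = +1.
Reached (1/679) = 1. Collecting the sign flips along the way, the symbol is +1.

1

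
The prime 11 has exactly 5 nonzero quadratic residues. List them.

Square k = 1,…,5 (k and 11−k give the same square):
1²=1, 2²=4, 3²=9, 4²≡5, 5²≡3 (mod 11).
So the quadratic residues mod 11 are {1, 3, 4, 5, 9}.

1, 3, 4, 5, 9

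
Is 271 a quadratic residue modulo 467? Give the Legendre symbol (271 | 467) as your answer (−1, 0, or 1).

-1

Euler's criterion: (271/467) ≡ 271^233 (mod 467).
271^2 ≡ 122 (mod 467)
271^4 ≡ 407 (mod 467)
271^8 ≡ 331 (mod 467)
271^16 ≡ 283 (mod 467)
271^32 ≡ 232 (mod 467)
271^64 ≡ 119 (mod 467)
271^128 ≡ 151 (mod 467)
271^233 = 271^(128+64+32+8+1) ≡ 466 (mod 467).
Result is 466 ≡ −1, so (271/467) = −1.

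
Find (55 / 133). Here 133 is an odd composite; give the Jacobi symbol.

Reciprocity: 55 ≡ 3 and 133 ≡ 1 (mod 4), so (55/133) = +(133/55).
Reduce top mod 55: now compute (23/55).
Reciprocity: 23 ≡ 3 and 55 ≡ 3 (mod 4), so (23/55) = −(55/23).
Reduce top mod 23: now compute (9/23).
Reciprocity: 9 ≡ 1 and 23 ≡ 3 (mod 4), so (9/23) = +(23/9).
Reduce top mod 9: now compute (5/9).
Reciprocity: 5 ≡ 1 and 9 ≡ 1 (mod 4), so (5/9) = +(9/5).
Reduce top mod 5: now compute (4/5).
Pull out 2^2: since 5 ≡ 5 (mod 8), (2/5) = -1, so (2/5)^2 = +1.
Reached (1/5) = 1. Collecting the sign flips along the way, the symbol is -1.

-1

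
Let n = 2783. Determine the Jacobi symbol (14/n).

Pull out 2: since 2783 ≡ 7 (mod 8), (2/2783) = +1.
Reciprocity: 7 ≡ 3 and 2783 ≡ 3 (mod 4), so (7/2783) = −(2783/7).
Reduce top mod 7: now compute (4/7).
Pull out 2^2: since 7 ≡ 7 (mod 8), (2/7) = +1, so (2/7)^2 = +1.
Reached (1/7) = 1. Collecting the sign flips along the way, the symbol is -1.

-1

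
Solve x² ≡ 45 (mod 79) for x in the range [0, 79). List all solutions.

Since 79 ≡ 3 (mod 4), a square root of 45 is 45^((79+1)/4) = 45^20 mod 79.
Repeated squaring: 45^2≡50, 45^4≡51, 45^8≡73, 45^16≡36 (mod 79).
45^20 = 45^(16+4) ≡ 19 (mod 79).
Check: 19² = 361 ≡ 45 (mod 79). The two roots are 19 and 60.

19, 60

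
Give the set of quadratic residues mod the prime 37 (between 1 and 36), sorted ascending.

1 3 4 7 9 10 11 12 16 21 25 26 27 28 30 33 34 36

Square k = 1,…,18 (k and 37−k give the same square):
1²=1, 2²=4, 3²=9, 4²=16, 5²=25, 6²=36, 7²≡12, 8²≡27, 9²≡7, 10²≡26, 11²≡10, 12²≡33, 13²≡21, 14²≡11, 15²≡3, 16²≡34, 17²≡30, 18²≡28 (mod 37).
So the quadratic residues mod 37 are {1, 3, 4, 7, 9, 10, 11, 12, 16, 21, 25, 26, 27, 28, 30, 33, 34, 36}.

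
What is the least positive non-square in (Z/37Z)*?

(2/37) = −1, so 2 is the smallest positive non-residue mod 37.

2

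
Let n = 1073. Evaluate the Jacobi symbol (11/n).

-1

Reciprocity: 11 ≡ 3 and 1073 ≡ 1 (mod 4), so (11/1073) = +(1073/11).
Reduce top mod 11: now compute (6/11).
Pull out 2: since 11 ≡ 3 (mod 8), (2/11) = -1.
Reciprocity: 3 ≡ 3 and 11 ≡ 3 (mod 4), so (3/11) = −(11/3).
Reduce top mod 3: now compute (2/3).
Pull out 2: since 3 ≡ 3 (mod 8), (2/3) = -1.
Reached (1/3) = 1. Collecting the sign flips along the way, the symbol is -1.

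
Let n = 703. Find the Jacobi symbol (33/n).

Reciprocity: 33 ≡ 1 and 703 ≡ 3 (mod 4), so (33/703) = +(703/33).
Reduce top mod 33: now compute (10/33).
Pull out 2: since 33 ≡ 1 (mod 8), (2/33) = +1.
Reciprocity: 5 ≡ 1 and 33 ≡ 1 (mod 4), so (5/33) = +(33/5).
Reduce top mod 5: now compute (3/5).
Reciprocity: 3 ≡ 3 and 5 ≡ 1 (mod 4), so (3/5) = +(5/3).
Reduce top mod 3: now compute (2/3).
Pull out 2: since 3 ≡ 3 (mod 8), (2/3) = -1.
Reached (1/3) = 1. Collecting the sign flips along the way, the symbol is -1.

-1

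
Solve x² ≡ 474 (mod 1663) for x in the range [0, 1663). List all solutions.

580, 1083

Since 1663 ≡ 3 (mod 4), a square root of 474 is 474^((1663+1)/4) = 474^416 mod 1663.
Repeated squaring: 474^2≡171, 474^4≡970, 474^8≡1305, 474^16≡113, 474^32≡1128, 474^64≡189, 474^128≡798, 474^256≡1538 (mod 1663).
474^416 = 474^(256+128+32) ≡ 580 (mod 1663).
Check: 580² = 336400 ≡ 474 (mod 1663). The two roots are 580 and 1083.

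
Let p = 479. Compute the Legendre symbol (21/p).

Euler's criterion: (21/479) ≡ 21^239 (mod 479).
21^2 ≡ 441 (mod 479)
21^4 ≡ 7 (mod 479)
21^8 ≡ 49 (mod 479)
21^16 ≡ 6 (mod 479)
21^32 ≡ 36 (mod 479)
21^64 ≡ 338 (mod 479)
21^128 ≡ 242 (mod 479)
21^239 = 21^(128+64+32+8+4+2+1) ≡ 1 (mod 479).
Result is 1, so (21/479) = 1.

1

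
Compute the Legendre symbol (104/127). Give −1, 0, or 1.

Euler's criterion: (104/127) ≡ 104^63 (mod 127).
104^2 ≡ 21 (mod 127)
104^4 ≡ 60 (mod 127)
104^8 ≡ 44 (mod 127)
104^16 ≡ 31 (mod 127)
104^32 ≡ 72 (mod 127)
104^63 = 104^(32+16+8+4+2+1) ≡ 1 (mod 127).
Result is 1, so (104/127) = 1.

1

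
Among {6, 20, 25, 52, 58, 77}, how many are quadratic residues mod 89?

2

(6/89) = -1 → non-residue.
(20/89) = +1 → QR.
(25/89) = +1 → QR.
(52/89) = -1 → non-residue.
(58/89) = -1 → non-residue.
(77/89) = -1 → non-residue.
Total quadratic residues among the 6: 2.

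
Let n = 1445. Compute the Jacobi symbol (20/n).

Pull out 2^2: since 1445 ≡ 5 (mod 8), (2/1445) = -1, so (2/1445)^2 = +1.
Reciprocity: 5 ≡ 1 and 1445 ≡ 1 (mod 4), so (5/1445) = +(1445/5).
Reduce top mod 5: now compute (0/5).
Top reduces to 0: gcd > 1, so the symbol is 0.

0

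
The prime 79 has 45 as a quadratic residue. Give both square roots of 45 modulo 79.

Since 79 ≡ 3 (mod 4), a square root of 45 is 45^((79+1)/4) = 45^20 mod 79.
Repeated squaring: 45^2≡50, 45^4≡51, 45^8≡73, 45^16≡36 (mod 79).
45^20 = 45^(16+4) ≡ 19 (mod 79).
Check: 19² = 361 ≡ 45 (mod 79). The two roots are 19 and 60.

19, 60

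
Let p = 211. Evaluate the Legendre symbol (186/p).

-1

Pull out 2: since 211 ≡ 3 (mod 8), (2/211) = -1.
Reciprocity: 93 ≡ 1 and 211 ≡ 3 (mod 4), so (93/211) = +(211/93).
Reduce top mod 93: now compute (25/93).
Reciprocity: 25 ≡ 1 and 93 ≡ 1 (mod 4), so (25/93) = +(93/25).
Reduce top mod 25: now compute (18/25).
Pull out 2: since 25 ≡ 1 (mod 8), (2/25) = +1.
Reciprocity: 9 ≡ 1 and 25 ≡ 1 (mod 4), so (9/25) = +(25/9).
Reduce top mod 9: now compute (7/9).
Reciprocity: 7 ≡ 3 and 9 ≡ 1 (mod 4), so (7/9) = +(9/7).
Reduce top mod 7: now compute (2/7).
Pull out 2: since 7 ≡ 7 (mod 8), (2/7) = +1.
Reached (1/7) = 1. Collecting the sign flips along the way, the symbol is -1.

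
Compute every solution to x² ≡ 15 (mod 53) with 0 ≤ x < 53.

53 ≡ 1 (mod 4), so we find a root by search.
Trying successive values, 11² = 121 ≡ 15 (mod 53). The other root is 53 − 11 = 42.

11, 42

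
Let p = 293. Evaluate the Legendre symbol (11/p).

-1

Reciprocity: 11 ≡ 3 and 293 ≡ 1 (mod 4), so (11/293) = +(293/11).
Reduce top mod 11: now compute (7/11).
Reciprocity: 7 ≡ 3 and 11 ≡ 3 (mod 4), so (7/11) = −(11/7).
Reduce top mod 7: now compute (4/7).
Pull out 2^2: since 7 ≡ 7 (mod 8), (2/7) = +1, so (2/7)^2 = +1.
Reached (1/7) = 1. Collecting the sign flips along the way, the symbol is -1.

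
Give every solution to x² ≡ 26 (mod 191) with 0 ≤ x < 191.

44, 147

Since 191 ≡ 3 (mod 4), a square root of 26 is 26^((191+1)/4) = 26^48 mod 191.
Repeated squaring: 26^2≡103, 26^4≡104, 26^8≡120, 26^16≡75, 26^32≡86 (mod 191).
26^48 = 26^(32+16) ≡ 147 (mod 191).
Check: 147² = 21609 ≡ 26 (mod 191). The two roots are 44 and 147.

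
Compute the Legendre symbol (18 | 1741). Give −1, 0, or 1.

-1

Pull out 2: since 1741 ≡ 5 (mod 8), (2/1741) = -1.
Reciprocity: 9 ≡ 1 and 1741 ≡ 1 (mod 4), so (9/1741) = +(1741/9).
Reduce top mod 9: now compute (4/9).
Pull out 2^2: since 9 ≡ 1 (mod 8), (2/9) = +1, so (2/9)^2 = +1.
Reached (1/9) = 1. Collecting the sign flips along the way, the symbol is -1.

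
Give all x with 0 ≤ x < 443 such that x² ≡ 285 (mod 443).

Since 443 ≡ 3 (mod 4), a square root of 285 is 285^((443+1)/4) = 285^111 mod 443.
Repeated squaring: 285^2≡156, 285^4≡414, 285^8≡398, 285^16≡253, 285^32≡217, 285^64≡131 (mod 443).
285^111 = 285^(64+32+8+4+2+1) ≡ 393 (mod 443).
Check: 393² = 154449 ≡ 285 (mod 443). The two roots are 50 and 393.

50, 393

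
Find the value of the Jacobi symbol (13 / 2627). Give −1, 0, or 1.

Reciprocity: 13 ≡ 1 and 2627 ≡ 3 (mod 4), so (13/2627) = +(2627/13).
Reduce top mod 13: now compute (1/13).
Reached (1/13) = 1. Collecting the sign flips along the way, the symbol is +1.

1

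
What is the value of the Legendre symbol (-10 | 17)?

-1

Euler's criterion: (-10/17) ≡ 7^8 (mod 17).
7^2 ≡ 15 (mod 17)
7^4 ≡ 4 (mod 17)
7^8 ≡ 16 (mod 17)
7^8 = 7^(8) ≡ 16 (mod 17).
Result is 16 ≡ −1, so (-10/17) = −1.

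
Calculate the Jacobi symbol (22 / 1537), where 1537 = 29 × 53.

Pull out 2: since 1537 ≡ 1 (mod 8), (2/1537) = +1.
Reciprocity: 11 ≡ 3 and 1537 ≡ 1 (mod 4), so (11/1537) = +(1537/11).
Reduce top mod 11: now compute (8/11).
Pull out 2^3: since 11 ≡ 3 (mod 8), (2/11) = -1, so (2/11)^3 = -1.
Reached (1/11) = 1. Collecting the sign flips along the way, the symbol is -1.

-1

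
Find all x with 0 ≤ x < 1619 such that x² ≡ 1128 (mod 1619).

489, 1130

Since 1619 ≡ 3 (mod 4), a square root of 1128 is 1128^((1619+1)/4) = 1128^405 mod 1619.
Repeated squaring: 1128^2≡1469, 1128^4≡1453, 1128^8≡33, 1128^16≡1089, 1128^32≡813, 1128^64≡417, 1128^128≡656, 1128^256≡1301 (mod 1619).
1128^405 = 1128^(256+128+16+4+1) ≡ 1130 (mod 1619).
Check: 1130² = 1276900 ≡ 1128 (mod 1619). The two roots are 489 and 1130.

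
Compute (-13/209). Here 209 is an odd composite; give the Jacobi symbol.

1

First reduce: -13 ≡ 196 (mod 209).
Pull out 2^2: since 209 ≡ 1 (mod 8), (2/209) = +1, so (2/209)^2 = +1.
Reciprocity: 49 ≡ 1 and 209 ≡ 1 (mod 4), so (49/209) = +(209/49).
Reduce top mod 49: now compute (13/49).
Reciprocity: 13 ≡ 1 and 49 ≡ 1 (mod 4), so (13/49) = +(49/13).
Reduce top mod 13: now compute (10/13).
Pull out 2: since 13 ≡ 5 (mod 8), (2/13) = -1.
Reciprocity: 5 ≡ 1 and 13 ≡ 1 (mod 4), so (5/13) = +(13/5).
Reduce top mod 5: now compute (3/5).
Reciprocity: 3 ≡ 3 and 5 ≡ 1 (mod 4), so (3/5) = +(5/3).
Reduce top mod 3: now compute (2/3).
Pull out 2: since 3 ≡ 3 (mod 8), (2/3) = -1.
Reached (1/3) = 1. Collecting the sign flips along the way, the symbol is +1.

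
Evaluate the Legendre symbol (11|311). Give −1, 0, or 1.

Reciprocity: 11 ≡ 3 and 311 ≡ 3 (mod 4), so (11/311) = −(311/11).
Reduce top mod 11: now compute (3/11).
Reciprocity: 3 ≡ 3 and 11 ≡ 3 (mod 4), so (3/11) = −(11/3).
Reduce top mod 3: now compute (2/3).
Pull out 2: since 3 ≡ 3 (mod 8), (2/3) = -1.
Reached (1/3) = 1. Collecting the sign flips along the way, the symbol is -1.

-1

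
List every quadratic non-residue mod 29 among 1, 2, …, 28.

2,3,8,10,11,12,14,15,17,18,19,21,26,27

Square k = 1,…,14 (k and 29−k give the same square):
1²=1, 2²=4, 3²=9, 4²=16, 5²=25, 6²≡7, 7²≡20, 8²≡6, 9²≡23, 10²≡13, 11²≡5, 12²≡28, 13²≡24, 14²≡22 (mod 29).
The residues are {1, 4, 5, 6, 7, 9, 13, 16, 20, 22, 23, 24, 25, 28}; the non-residues are the remaining 14 nonzero classes.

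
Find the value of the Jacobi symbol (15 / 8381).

-1

Reciprocity: 15 ≡ 3 and 8381 ≡ 1 (mod 4), so (15/8381) = +(8381/15).
Reduce top mod 15: now compute (11/15).
Reciprocity: 11 ≡ 3 and 15 ≡ 3 (mod 4), so (11/15) = −(15/11).
Reduce top mod 11: now compute (4/11).
Pull out 2^2: since 11 ≡ 3 (mod 8), (2/11) = -1, so (2/11)^2 = +1.
Reached (1/11) = 1. Collecting the sign flips along the way, the symbol is -1.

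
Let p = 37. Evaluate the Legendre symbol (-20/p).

-1

Euler's criterion: (-20/37) ≡ 17^18 (mod 37).
17^2 ≡ 30 (mod 37)
17^4 ≡ 12 (mod 37)
17^8 ≡ 33 (mod 37)
17^16 ≡ 16 (mod 37)
17^18 = 17^(16+2) ≡ 36 (mod 37).
Result is 36 ≡ −1, so (-20/37) = −1.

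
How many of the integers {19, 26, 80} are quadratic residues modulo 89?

1

(19/89) = -1 → non-residue.
(26/89) = -1 → non-residue.
(80/89) = +1 → QR.
Total quadratic residues among the 3: 1.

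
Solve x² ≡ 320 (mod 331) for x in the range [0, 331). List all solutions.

122, 209

Since 331 ≡ 3 (mod 4), a square root of 320 is 320^((331+1)/4) = 320^83 mod 331.
Repeated squaring: 320^2≡121, 320^4≡77, 320^8≡302, 320^16≡179, 320^32≡265, 320^64≡53 (mod 331).
320^83 = 320^(64+16+2+1) ≡ 122 (mod 331).
Check: 122² = 14884 ≡ 320 (mod 331). The two roots are 122 and 209.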